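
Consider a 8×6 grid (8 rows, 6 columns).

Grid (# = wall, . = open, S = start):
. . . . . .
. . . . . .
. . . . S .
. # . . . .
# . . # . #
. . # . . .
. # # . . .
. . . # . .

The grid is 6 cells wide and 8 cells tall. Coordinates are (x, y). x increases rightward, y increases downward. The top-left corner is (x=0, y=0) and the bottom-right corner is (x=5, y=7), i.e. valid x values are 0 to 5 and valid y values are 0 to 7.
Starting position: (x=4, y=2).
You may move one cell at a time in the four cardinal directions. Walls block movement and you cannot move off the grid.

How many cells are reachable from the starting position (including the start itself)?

BFS flood-fill from (x=4, y=2):
  Distance 0: (x=4, y=2)
  Distance 1: (x=4, y=1), (x=3, y=2), (x=5, y=2), (x=4, y=3)
  Distance 2: (x=4, y=0), (x=3, y=1), (x=5, y=1), (x=2, y=2), (x=3, y=3), (x=5, y=3), (x=4, y=4)
  Distance 3: (x=3, y=0), (x=5, y=0), (x=2, y=1), (x=1, y=2), (x=2, y=3), (x=4, y=5)
  Distance 4: (x=2, y=0), (x=1, y=1), (x=0, y=2), (x=2, y=4), (x=3, y=5), (x=5, y=5), (x=4, y=6)
  Distance 5: (x=1, y=0), (x=0, y=1), (x=0, y=3), (x=1, y=4), (x=3, y=6), (x=5, y=6), (x=4, y=7)
  Distance 6: (x=0, y=0), (x=1, y=5), (x=5, y=7)
  Distance 7: (x=0, y=5)
  Distance 8: (x=0, y=6)
  Distance 9: (x=0, y=7)
  Distance 10: (x=1, y=7)
  Distance 11: (x=2, y=7)
Total reachable: 40 (grid has 40 open cells total)

Answer: Reachable cells: 40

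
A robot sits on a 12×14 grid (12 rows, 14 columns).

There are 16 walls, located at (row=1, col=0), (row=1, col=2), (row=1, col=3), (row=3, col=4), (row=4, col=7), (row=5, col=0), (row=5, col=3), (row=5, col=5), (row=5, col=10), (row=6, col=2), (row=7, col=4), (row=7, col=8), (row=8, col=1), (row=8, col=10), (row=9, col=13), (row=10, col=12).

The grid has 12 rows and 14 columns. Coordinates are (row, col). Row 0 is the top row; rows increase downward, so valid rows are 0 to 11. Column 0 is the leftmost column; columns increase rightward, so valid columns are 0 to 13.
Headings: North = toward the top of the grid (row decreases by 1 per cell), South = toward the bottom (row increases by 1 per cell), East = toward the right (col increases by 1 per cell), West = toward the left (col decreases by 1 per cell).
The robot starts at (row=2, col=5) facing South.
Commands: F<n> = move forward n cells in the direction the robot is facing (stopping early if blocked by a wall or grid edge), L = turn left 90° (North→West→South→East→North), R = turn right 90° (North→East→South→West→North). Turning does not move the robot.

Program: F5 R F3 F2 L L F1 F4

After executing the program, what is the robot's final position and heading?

Start: (row=2, col=5), facing South
  F5: move forward 2/5 (blocked), now at (row=4, col=5)
  R: turn right, now facing West
  F3: move forward 3, now at (row=4, col=2)
  F2: move forward 2, now at (row=4, col=0)
  L: turn left, now facing South
  L: turn left, now facing East
  F1: move forward 1, now at (row=4, col=1)
  F4: move forward 4, now at (row=4, col=5)
Final: (row=4, col=5), facing East

Answer: Final position: (row=4, col=5), facing East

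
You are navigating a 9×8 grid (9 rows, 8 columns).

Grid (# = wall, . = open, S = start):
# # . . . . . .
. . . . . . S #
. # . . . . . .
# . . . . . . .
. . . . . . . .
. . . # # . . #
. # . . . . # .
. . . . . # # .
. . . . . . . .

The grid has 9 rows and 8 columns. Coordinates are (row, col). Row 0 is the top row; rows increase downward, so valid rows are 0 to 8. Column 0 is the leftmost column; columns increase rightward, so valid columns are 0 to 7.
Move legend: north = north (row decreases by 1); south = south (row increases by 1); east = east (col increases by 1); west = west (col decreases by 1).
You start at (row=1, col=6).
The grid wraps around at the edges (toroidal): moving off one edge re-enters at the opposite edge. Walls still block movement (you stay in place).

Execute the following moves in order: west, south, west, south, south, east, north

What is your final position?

Start: (row=1, col=6)
  west (west): (row=1, col=6) -> (row=1, col=5)
  south (south): (row=1, col=5) -> (row=2, col=5)
  west (west): (row=2, col=5) -> (row=2, col=4)
  south (south): (row=2, col=4) -> (row=3, col=4)
  south (south): (row=3, col=4) -> (row=4, col=4)
  east (east): (row=4, col=4) -> (row=4, col=5)
  north (north): (row=4, col=5) -> (row=3, col=5)
Final: (row=3, col=5)

Answer: Final position: (row=3, col=5)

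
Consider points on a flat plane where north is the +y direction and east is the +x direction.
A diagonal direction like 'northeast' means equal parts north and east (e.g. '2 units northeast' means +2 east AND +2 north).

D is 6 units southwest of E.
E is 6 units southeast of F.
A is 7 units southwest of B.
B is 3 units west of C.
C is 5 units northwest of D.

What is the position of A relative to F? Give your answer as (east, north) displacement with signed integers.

Answer: A is at (east=-15, north=-14) relative to F.

Derivation:
Place F at the origin (east=0, north=0).
  E is 6 units southeast of F: delta (east=+6, north=-6); E at (east=6, north=-6).
  D is 6 units southwest of E: delta (east=-6, north=-6); D at (east=0, north=-12).
  C is 5 units northwest of D: delta (east=-5, north=+5); C at (east=-5, north=-7).
  B is 3 units west of C: delta (east=-3, north=+0); B at (east=-8, north=-7).
  A is 7 units southwest of B: delta (east=-7, north=-7); A at (east=-15, north=-14).
Therefore A relative to F: (east=-15, north=-14).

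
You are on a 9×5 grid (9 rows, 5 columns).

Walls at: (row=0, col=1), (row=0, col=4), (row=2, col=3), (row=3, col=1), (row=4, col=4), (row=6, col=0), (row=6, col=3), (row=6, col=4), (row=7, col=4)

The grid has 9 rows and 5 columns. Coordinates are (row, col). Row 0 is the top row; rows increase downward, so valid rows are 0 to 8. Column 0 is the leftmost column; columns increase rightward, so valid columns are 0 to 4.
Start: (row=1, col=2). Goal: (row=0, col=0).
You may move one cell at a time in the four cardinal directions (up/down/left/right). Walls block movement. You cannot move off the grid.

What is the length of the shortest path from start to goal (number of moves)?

Answer: Shortest path length: 3

Derivation:
BFS from (row=1, col=2) until reaching (row=0, col=0):
  Distance 0: (row=1, col=2)
  Distance 1: (row=0, col=2), (row=1, col=1), (row=1, col=3), (row=2, col=2)
  Distance 2: (row=0, col=3), (row=1, col=0), (row=1, col=4), (row=2, col=1), (row=3, col=2)
  Distance 3: (row=0, col=0), (row=2, col=0), (row=2, col=4), (row=3, col=3), (row=4, col=2)  <- goal reached here
One shortest path (3 moves): (row=1, col=2) -> (row=1, col=1) -> (row=1, col=0) -> (row=0, col=0)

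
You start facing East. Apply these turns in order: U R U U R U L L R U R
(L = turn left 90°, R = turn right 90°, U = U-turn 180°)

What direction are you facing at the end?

Start: East
  U (U-turn (180°)) -> West
  R (right (90° clockwise)) -> North
  U (U-turn (180°)) -> South
  U (U-turn (180°)) -> North
  R (right (90° clockwise)) -> East
  U (U-turn (180°)) -> West
  L (left (90° counter-clockwise)) -> South
  L (left (90° counter-clockwise)) -> East
  R (right (90° clockwise)) -> South
  U (U-turn (180°)) -> North
  R (right (90° clockwise)) -> East
Final: East

Answer: Final heading: East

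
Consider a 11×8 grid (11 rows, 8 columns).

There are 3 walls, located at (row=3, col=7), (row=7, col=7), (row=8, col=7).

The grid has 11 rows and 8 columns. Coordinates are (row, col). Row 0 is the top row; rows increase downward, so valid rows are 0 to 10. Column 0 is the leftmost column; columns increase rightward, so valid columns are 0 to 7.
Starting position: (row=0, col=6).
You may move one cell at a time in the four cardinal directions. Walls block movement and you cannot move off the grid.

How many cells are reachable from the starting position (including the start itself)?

BFS flood-fill from (row=0, col=6):
  Distance 0: (row=0, col=6)
  Distance 1: (row=0, col=5), (row=0, col=7), (row=1, col=6)
  Distance 2: (row=0, col=4), (row=1, col=5), (row=1, col=7), (row=2, col=6)
  Distance 3: (row=0, col=3), (row=1, col=4), (row=2, col=5), (row=2, col=7), (row=3, col=6)
  Distance 4: (row=0, col=2), (row=1, col=3), (row=2, col=4), (row=3, col=5), (row=4, col=6)
  Distance 5: (row=0, col=1), (row=1, col=2), (row=2, col=3), (row=3, col=4), (row=4, col=5), (row=4, col=7), (row=5, col=6)
  Distance 6: (row=0, col=0), (row=1, col=1), (row=2, col=2), (row=3, col=3), (row=4, col=4), (row=5, col=5), (row=5, col=7), (row=6, col=6)
  Distance 7: (row=1, col=0), (row=2, col=1), (row=3, col=2), (row=4, col=3), (row=5, col=4), (row=6, col=5), (row=6, col=7), (row=7, col=6)
  Distance 8: (row=2, col=0), (row=3, col=1), (row=4, col=2), (row=5, col=3), (row=6, col=4), (row=7, col=5), (row=8, col=6)
  Distance 9: (row=3, col=0), (row=4, col=1), (row=5, col=2), (row=6, col=3), (row=7, col=4), (row=8, col=5), (row=9, col=6)
  Distance 10: (row=4, col=0), (row=5, col=1), (row=6, col=2), (row=7, col=3), (row=8, col=4), (row=9, col=5), (row=9, col=7), (row=10, col=6)
  Distance 11: (row=5, col=0), (row=6, col=1), (row=7, col=2), (row=8, col=3), (row=9, col=4), (row=10, col=5), (row=10, col=7)
  Distance 12: (row=6, col=0), (row=7, col=1), (row=8, col=2), (row=9, col=3), (row=10, col=4)
  Distance 13: (row=7, col=0), (row=8, col=1), (row=9, col=2), (row=10, col=3)
  Distance 14: (row=8, col=0), (row=9, col=1), (row=10, col=2)
  Distance 15: (row=9, col=0), (row=10, col=1)
  Distance 16: (row=10, col=0)
Total reachable: 85 (grid has 85 open cells total)

Answer: Reachable cells: 85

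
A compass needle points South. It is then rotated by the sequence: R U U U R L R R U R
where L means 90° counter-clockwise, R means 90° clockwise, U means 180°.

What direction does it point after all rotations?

Answer: Final heading: South

Derivation:
Start: South
  R (right (90° clockwise)) -> West
  U (U-turn (180°)) -> East
  U (U-turn (180°)) -> West
  U (U-turn (180°)) -> East
  R (right (90° clockwise)) -> South
  L (left (90° counter-clockwise)) -> East
  R (right (90° clockwise)) -> South
  R (right (90° clockwise)) -> West
  U (U-turn (180°)) -> East
  R (right (90° clockwise)) -> South
Final: South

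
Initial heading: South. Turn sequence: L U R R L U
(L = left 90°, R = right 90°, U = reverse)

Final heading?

Start: South
  L (left (90° counter-clockwise)) -> East
  U (U-turn (180°)) -> West
  R (right (90° clockwise)) -> North
  R (right (90° clockwise)) -> East
  L (left (90° counter-clockwise)) -> North
  U (U-turn (180°)) -> South
Final: South

Answer: Final heading: South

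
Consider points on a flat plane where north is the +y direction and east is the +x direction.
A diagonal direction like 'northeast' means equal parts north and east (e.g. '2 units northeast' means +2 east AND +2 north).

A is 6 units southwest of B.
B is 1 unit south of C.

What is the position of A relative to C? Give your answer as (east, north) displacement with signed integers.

Place C at the origin (east=0, north=0).
  B is 1 unit south of C: delta (east=+0, north=-1); B at (east=0, north=-1).
  A is 6 units southwest of B: delta (east=-6, north=-6); A at (east=-6, north=-7).
Therefore A relative to C: (east=-6, north=-7).

Answer: A is at (east=-6, north=-7) relative to C.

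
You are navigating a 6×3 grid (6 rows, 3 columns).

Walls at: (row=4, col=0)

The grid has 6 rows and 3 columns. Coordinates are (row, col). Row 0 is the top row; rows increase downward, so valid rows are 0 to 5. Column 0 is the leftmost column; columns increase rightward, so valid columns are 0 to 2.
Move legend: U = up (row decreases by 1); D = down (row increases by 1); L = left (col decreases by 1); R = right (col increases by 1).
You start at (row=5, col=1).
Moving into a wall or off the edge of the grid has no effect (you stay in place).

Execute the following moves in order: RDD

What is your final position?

Start: (row=5, col=1)
  R (right): (row=5, col=1) -> (row=5, col=2)
  D (down): blocked, stay at (row=5, col=2)
  D (down): blocked, stay at (row=5, col=2)
Final: (row=5, col=2)

Answer: Final position: (row=5, col=2)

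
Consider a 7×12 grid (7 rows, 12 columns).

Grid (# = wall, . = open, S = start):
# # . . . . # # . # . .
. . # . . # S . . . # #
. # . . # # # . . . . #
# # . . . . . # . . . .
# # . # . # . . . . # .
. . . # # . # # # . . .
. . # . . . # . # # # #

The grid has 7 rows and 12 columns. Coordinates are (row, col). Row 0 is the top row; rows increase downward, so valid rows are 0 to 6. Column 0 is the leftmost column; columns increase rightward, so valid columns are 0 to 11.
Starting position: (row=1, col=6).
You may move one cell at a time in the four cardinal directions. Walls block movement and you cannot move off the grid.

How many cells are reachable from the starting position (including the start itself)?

BFS flood-fill from (row=1, col=6):
  Distance 0: (row=1, col=6)
  Distance 1: (row=1, col=7)
  Distance 2: (row=1, col=8), (row=2, col=7)
  Distance 3: (row=0, col=8), (row=1, col=9), (row=2, col=8)
  Distance 4: (row=2, col=9), (row=3, col=8)
  Distance 5: (row=2, col=10), (row=3, col=9), (row=4, col=8)
  Distance 6: (row=3, col=10), (row=4, col=7), (row=4, col=9)
  Distance 7: (row=3, col=11), (row=4, col=6), (row=5, col=9)
  Distance 8: (row=3, col=6), (row=4, col=11), (row=5, col=10)
  Distance 9: (row=3, col=5), (row=5, col=11)
  Distance 10: (row=3, col=4)
  Distance 11: (row=3, col=3), (row=4, col=4)
  Distance 12: (row=2, col=3), (row=3, col=2)
  Distance 13: (row=1, col=3), (row=2, col=2), (row=4, col=2)
  Distance 14: (row=0, col=3), (row=1, col=4), (row=5, col=2)
  Distance 15: (row=0, col=2), (row=0, col=4), (row=5, col=1)
  Distance 16: (row=0, col=5), (row=5, col=0), (row=6, col=1)
  Distance 17: (row=6, col=0)
Total reachable: 41 (grid has 51 open cells total)

Answer: Reachable cells: 41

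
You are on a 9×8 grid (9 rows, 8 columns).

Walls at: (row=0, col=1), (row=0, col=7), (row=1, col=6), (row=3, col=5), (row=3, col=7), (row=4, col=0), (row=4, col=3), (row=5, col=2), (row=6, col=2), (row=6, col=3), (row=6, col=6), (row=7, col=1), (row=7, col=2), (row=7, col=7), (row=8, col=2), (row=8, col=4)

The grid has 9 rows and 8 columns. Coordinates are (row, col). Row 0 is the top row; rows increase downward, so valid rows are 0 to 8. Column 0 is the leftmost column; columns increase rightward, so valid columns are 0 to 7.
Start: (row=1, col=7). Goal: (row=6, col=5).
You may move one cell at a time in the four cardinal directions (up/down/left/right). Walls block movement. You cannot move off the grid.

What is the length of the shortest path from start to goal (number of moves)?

BFS from (row=1, col=7) until reaching (row=6, col=5):
  Distance 0: (row=1, col=7)
  Distance 1: (row=2, col=7)
  Distance 2: (row=2, col=6)
  Distance 3: (row=2, col=5), (row=3, col=6)
  Distance 4: (row=1, col=5), (row=2, col=4), (row=4, col=6)
  Distance 5: (row=0, col=5), (row=1, col=4), (row=2, col=3), (row=3, col=4), (row=4, col=5), (row=4, col=7), (row=5, col=6)
  Distance 6: (row=0, col=4), (row=0, col=6), (row=1, col=3), (row=2, col=2), (row=3, col=3), (row=4, col=4), (row=5, col=5), (row=5, col=7)
  Distance 7: (row=0, col=3), (row=1, col=2), (row=2, col=1), (row=3, col=2), (row=5, col=4), (row=6, col=5), (row=6, col=7)  <- goal reached here
One shortest path (7 moves): (row=1, col=7) -> (row=2, col=7) -> (row=2, col=6) -> (row=3, col=6) -> (row=4, col=6) -> (row=4, col=5) -> (row=5, col=5) -> (row=6, col=5)

Answer: Shortest path length: 7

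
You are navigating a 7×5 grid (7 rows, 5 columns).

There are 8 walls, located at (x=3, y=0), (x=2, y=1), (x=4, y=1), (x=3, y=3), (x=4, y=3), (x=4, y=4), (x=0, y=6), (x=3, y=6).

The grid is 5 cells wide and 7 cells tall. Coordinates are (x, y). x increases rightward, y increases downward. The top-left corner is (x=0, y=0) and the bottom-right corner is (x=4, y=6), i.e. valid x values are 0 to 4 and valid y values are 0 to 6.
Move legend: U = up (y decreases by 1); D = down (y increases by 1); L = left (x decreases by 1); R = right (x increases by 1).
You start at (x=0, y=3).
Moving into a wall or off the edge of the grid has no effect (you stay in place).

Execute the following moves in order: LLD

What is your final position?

Answer: Final position: (x=0, y=4)

Derivation:
Start: (x=0, y=3)
  L (left): blocked, stay at (x=0, y=3)
  L (left): blocked, stay at (x=0, y=3)
  D (down): (x=0, y=3) -> (x=0, y=4)
Final: (x=0, y=4)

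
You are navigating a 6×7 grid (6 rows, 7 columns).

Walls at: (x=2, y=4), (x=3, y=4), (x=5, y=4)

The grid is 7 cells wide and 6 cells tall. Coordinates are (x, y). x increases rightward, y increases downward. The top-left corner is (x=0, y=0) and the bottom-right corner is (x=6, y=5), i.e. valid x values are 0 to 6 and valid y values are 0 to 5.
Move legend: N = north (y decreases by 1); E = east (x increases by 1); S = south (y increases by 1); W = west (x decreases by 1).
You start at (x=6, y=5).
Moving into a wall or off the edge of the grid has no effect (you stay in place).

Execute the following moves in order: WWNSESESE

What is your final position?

Answer: Final position: (x=6, y=5)

Derivation:
Start: (x=6, y=5)
  W (west): (x=6, y=5) -> (x=5, y=5)
  W (west): (x=5, y=5) -> (x=4, y=5)
  N (north): (x=4, y=5) -> (x=4, y=4)
  S (south): (x=4, y=4) -> (x=4, y=5)
  E (east): (x=4, y=5) -> (x=5, y=5)
  S (south): blocked, stay at (x=5, y=5)
  E (east): (x=5, y=5) -> (x=6, y=5)
  S (south): blocked, stay at (x=6, y=5)
  E (east): blocked, stay at (x=6, y=5)
Final: (x=6, y=5)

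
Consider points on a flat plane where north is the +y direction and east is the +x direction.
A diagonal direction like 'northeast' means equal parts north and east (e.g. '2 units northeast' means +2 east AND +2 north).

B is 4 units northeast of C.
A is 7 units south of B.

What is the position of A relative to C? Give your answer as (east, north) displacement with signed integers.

Place C at the origin (east=0, north=0).
  B is 4 units northeast of C: delta (east=+4, north=+4); B at (east=4, north=4).
  A is 7 units south of B: delta (east=+0, north=-7); A at (east=4, north=-3).
Therefore A relative to C: (east=4, north=-3).

Answer: A is at (east=4, north=-3) relative to C.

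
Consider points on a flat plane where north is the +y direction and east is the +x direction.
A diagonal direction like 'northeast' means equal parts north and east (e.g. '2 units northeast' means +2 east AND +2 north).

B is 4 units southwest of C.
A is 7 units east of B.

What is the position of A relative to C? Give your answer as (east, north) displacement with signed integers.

Answer: A is at (east=3, north=-4) relative to C.

Derivation:
Place C at the origin (east=0, north=0).
  B is 4 units southwest of C: delta (east=-4, north=-4); B at (east=-4, north=-4).
  A is 7 units east of B: delta (east=+7, north=+0); A at (east=3, north=-4).
Therefore A relative to C: (east=3, north=-4).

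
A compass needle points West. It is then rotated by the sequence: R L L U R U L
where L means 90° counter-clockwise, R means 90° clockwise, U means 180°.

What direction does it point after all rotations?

Answer: Final heading: South

Derivation:
Start: West
  R (right (90° clockwise)) -> North
  L (left (90° counter-clockwise)) -> West
  L (left (90° counter-clockwise)) -> South
  U (U-turn (180°)) -> North
  R (right (90° clockwise)) -> East
  U (U-turn (180°)) -> West
  L (left (90° counter-clockwise)) -> South
Final: South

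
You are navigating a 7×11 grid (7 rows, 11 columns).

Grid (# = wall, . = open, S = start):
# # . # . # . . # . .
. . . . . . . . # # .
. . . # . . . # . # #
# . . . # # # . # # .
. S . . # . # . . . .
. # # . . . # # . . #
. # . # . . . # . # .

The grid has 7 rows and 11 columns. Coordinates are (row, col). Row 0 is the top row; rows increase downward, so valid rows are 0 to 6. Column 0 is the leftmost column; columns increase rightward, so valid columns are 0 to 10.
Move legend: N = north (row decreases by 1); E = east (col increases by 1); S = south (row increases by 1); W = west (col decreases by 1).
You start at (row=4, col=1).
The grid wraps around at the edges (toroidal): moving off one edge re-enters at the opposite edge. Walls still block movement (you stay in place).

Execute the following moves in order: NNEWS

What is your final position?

Answer: Final position: (row=3, col=1)

Derivation:
Start: (row=4, col=1)
  N (north): (row=4, col=1) -> (row=3, col=1)
  N (north): (row=3, col=1) -> (row=2, col=1)
  E (east): (row=2, col=1) -> (row=2, col=2)
  W (west): (row=2, col=2) -> (row=2, col=1)
  S (south): (row=2, col=1) -> (row=3, col=1)
Final: (row=3, col=1)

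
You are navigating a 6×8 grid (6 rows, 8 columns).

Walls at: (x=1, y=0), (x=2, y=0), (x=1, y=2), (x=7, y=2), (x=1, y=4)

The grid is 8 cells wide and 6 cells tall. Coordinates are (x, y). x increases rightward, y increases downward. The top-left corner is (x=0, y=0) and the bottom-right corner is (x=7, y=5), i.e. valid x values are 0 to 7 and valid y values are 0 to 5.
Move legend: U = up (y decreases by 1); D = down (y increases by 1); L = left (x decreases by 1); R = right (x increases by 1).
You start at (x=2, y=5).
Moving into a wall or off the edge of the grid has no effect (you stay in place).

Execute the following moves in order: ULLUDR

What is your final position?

Start: (x=2, y=5)
  U (up): (x=2, y=5) -> (x=2, y=4)
  L (left): blocked, stay at (x=2, y=4)
  L (left): blocked, stay at (x=2, y=4)
  U (up): (x=2, y=4) -> (x=2, y=3)
  D (down): (x=2, y=3) -> (x=2, y=4)
  R (right): (x=2, y=4) -> (x=3, y=4)
Final: (x=3, y=4)

Answer: Final position: (x=3, y=4)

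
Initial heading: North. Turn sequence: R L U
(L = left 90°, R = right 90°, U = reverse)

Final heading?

Answer: Final heading: South

Derivation:
Start: North
  R (right (90° clockwise)) -> East
  L (left (90° counter-clockwise)) -> North
  U (U-turn (180°)) -> South
Final: South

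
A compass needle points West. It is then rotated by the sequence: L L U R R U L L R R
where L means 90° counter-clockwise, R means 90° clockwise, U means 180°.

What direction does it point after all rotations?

Answer: Final heading: West

Derivation:
Start: West
  L (left (90° counter-clockwise)) -> South
  L (left (90° counter-clockwise)) -> East
  U (U-turn (180°)) -> West
  R (right (90° clockwise)) -> North
  R (right (90° clockwise)) -> East
  U (U-turn (180°)) -> West
  L (left (90° counter-clockwise)) -> South
  L (left (90° counter-clockwise)) -> East
  R (right (90° clockwise)) -> South
  R (right (90° clockwise)) -> West
Final: West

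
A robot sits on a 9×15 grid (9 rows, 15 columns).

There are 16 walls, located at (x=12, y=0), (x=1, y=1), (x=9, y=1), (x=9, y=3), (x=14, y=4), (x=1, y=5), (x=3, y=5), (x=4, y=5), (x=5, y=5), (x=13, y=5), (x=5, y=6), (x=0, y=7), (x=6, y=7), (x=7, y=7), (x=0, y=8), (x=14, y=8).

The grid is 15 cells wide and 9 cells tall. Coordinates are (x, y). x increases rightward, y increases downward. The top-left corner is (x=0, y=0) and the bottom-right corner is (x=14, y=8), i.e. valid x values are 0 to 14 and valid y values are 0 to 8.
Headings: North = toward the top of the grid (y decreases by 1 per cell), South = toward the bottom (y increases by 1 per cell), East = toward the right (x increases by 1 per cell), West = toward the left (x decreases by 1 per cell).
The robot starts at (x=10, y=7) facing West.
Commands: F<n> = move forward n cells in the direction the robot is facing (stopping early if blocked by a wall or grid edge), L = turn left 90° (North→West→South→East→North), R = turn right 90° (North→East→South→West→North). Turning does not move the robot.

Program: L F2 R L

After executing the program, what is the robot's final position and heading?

Answer: Final position: (x=10, y=8), facing South

Derivation:
Start: (x=10, y=7), facing West
  L: turn left, now facing South
  F2: move forward 1/2 (blocked), now at (x=10, y=8)
  R: turn right, now facing West
  L: turn left, now facing South
Final: (x=10, y=8), facing South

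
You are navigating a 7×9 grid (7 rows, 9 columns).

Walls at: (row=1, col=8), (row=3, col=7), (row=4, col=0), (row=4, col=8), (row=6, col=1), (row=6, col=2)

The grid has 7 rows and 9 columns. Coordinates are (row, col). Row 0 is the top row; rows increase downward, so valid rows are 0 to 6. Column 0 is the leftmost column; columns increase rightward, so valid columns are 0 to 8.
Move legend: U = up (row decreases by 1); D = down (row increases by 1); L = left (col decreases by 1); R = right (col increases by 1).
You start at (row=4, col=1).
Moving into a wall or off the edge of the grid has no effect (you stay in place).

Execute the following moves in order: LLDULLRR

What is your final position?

Start: (row=4, col=1)
  L (left): blocked, stay at (row=4, col=1)
  L (left): blocked, stay at (row=4, col=1)
  D (down): (row=4, col=1) -> (row=5, col=1)
  U (up): (row=5, col=1) -> (row=4, col=1)
  L (left): blocked, stay at (row=4, col=1)
  L (left): blocked, stay at (row=4, col=1)
  R (right): (row=4, col=1) -> (row=4, col=2)
  R (right): (row=4, col=2) -> (row=4, col=3)
Final: (row=4, col=3)

Answer: Final position: (row=4, col=3)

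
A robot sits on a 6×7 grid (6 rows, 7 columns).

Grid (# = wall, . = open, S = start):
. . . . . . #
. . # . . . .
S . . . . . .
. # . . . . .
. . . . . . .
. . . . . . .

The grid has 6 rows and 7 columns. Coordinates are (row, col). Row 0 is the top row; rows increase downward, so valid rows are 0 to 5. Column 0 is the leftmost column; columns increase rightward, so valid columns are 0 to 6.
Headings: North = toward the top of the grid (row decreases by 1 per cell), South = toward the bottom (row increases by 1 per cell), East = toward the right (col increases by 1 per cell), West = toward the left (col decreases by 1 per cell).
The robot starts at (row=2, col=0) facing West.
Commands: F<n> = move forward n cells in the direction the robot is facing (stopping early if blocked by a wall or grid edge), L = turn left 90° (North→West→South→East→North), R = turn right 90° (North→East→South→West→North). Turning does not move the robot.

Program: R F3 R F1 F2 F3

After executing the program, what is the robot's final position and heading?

Answer: Final position: (row=0, col=5), facing East

Derivation:
Start: (row=2, col=0), facing West
  R: turn right, now facing North
  F3: move forward 2/3 (blocked), now at (row=0, col=0)
  R: turn right, now facing East
  F1: move forward 1, now at (row=0, col=1)
  F2: move forward 2, now at (row=0, col=3)
  F3: move forward 2/3 (blocked), now at (row=0, col=5)
Final: (row=0, col=5), facing East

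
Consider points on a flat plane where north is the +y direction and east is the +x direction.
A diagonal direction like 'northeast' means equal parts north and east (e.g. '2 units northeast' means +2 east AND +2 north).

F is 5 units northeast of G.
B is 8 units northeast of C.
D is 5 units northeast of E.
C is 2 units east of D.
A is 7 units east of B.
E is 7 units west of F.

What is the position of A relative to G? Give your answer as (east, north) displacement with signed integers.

Answer: A is at (east=20, north=18) relative to G.

Derivation:
Place G at the origin (east=0, north=0).
  F is 5 units northeast of G: delta (east=+5, north=+5); F at (east=5, north=5).
  E is 7 units west of F: delta (east=-7, north=+0); E at (east=-2, north=5).
  D is 5 units northeast of E: delta (east=+5, north=+5); D at (east=3, north=10).
  C is 2 units east of D: delta (east=+2, north=+0); C at (east=5, north=10).
  B is 8 units northeast of C: delta (east=+8, north=+8); B at (east=13, north=18).
  A is 7 units east of B: delta (east=+7, north=+0); A at (east=20, north=18).
Therefore A relative to G: (east=20, north=18).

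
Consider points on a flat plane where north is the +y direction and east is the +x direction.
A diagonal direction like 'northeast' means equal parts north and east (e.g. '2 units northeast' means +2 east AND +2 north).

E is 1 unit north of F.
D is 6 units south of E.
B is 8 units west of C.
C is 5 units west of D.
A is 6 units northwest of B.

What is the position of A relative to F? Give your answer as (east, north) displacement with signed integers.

Place F at the origin (east=0, north=0).
  E is 1 unit north of F: delta (east=+0, north=+1); E at (east=0, north=1).
  D is 6 units south of E: delta (east=+0, north=-6); D at (east=0, north=-5).
  C is 5 units west of D: delta (east=-5, north=+0); C at (east=-5, north=-5).
  B is 8 units west of C: delta (east=-8, north=+0); B at (east=-13, north=-5).
  A is 6 units northwest of B: delta (east=-6, north=+6); A at (east=-19, north=1).
Therefore A relative to F: (east=-19, north=1).

Answer: A is at (east=-19, north=1) relative to F.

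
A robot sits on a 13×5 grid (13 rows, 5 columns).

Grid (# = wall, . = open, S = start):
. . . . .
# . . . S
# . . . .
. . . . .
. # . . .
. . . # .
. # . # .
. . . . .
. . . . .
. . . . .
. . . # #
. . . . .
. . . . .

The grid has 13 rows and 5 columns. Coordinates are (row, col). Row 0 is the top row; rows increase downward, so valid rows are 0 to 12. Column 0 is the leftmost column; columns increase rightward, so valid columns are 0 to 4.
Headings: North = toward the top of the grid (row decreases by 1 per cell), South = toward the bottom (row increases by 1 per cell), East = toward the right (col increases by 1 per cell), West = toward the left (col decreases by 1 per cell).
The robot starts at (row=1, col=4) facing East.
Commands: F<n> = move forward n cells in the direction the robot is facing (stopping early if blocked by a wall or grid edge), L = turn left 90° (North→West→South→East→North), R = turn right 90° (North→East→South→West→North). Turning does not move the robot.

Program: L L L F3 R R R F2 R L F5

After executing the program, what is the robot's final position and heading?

Start: (row=1, col=4), facing East
  L: turn left, now facing North
  L: turn left, now facing West
  L: turn left, now facing South
  F3: move forward 3, now at (row=4, col=4)
  R: turn right, now facing West
  R: turn right, now facing North
  R: turn right, now facing East
  F2: move forward 0/2 (blocked), now at (row=4, col=4)
  R: turn right, now facing South
  L: turn left, now facing East
  F5: move forward 0/5 (blocked), now at (row=4, col=4)
Final: (row=4, col=4), facing East

Answer: Final position: (row=4, col=4), facing East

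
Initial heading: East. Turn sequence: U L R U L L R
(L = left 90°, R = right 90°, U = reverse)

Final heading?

Answer: Final heading: North

Derivation:
Start: East
  U (U-turn (180°)) -> West
  L (left (90° counter-clockwise)) -> South
  R (right (90° clockwise)) -> West
  U (U-turn (180°)) -> East
  L (left (90° counter-clockwise)) -> North
  L (left (90° counter-clockwise)) -> West
  R (right (90° clockwise)) -> North
Final: North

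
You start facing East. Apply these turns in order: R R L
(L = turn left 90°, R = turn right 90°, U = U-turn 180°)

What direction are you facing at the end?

Answer: Final heading: South

Derivation:
Start: East
  R (right (90° clockwise)) -> South
  R (right (90° clockwise)) -> West
  L (left (90° counter-clockwise)) -> South
Final: South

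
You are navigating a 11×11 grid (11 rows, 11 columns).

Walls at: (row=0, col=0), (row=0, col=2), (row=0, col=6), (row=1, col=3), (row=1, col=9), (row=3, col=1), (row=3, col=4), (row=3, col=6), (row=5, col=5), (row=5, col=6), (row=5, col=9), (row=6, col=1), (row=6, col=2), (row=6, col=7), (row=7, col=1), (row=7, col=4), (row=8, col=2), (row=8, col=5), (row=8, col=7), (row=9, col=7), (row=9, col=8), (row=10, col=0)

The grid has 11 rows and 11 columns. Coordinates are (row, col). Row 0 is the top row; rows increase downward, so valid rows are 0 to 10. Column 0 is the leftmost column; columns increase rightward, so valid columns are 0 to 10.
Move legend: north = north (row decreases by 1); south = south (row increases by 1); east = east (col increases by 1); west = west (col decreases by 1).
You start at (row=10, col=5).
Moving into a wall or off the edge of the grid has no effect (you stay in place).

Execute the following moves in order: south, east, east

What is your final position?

Answer: Final position: (row=10, col=7)

Derivation:
Start: (row=10, col=5)
  south (south): blocked, stay at (row=10, col=5)
  east (east): (row=10, col=5) -> (row=10, col=6)
  east (east): (row=10, col=6) -> (row=10, col=7)
Final: (row=10, col=7)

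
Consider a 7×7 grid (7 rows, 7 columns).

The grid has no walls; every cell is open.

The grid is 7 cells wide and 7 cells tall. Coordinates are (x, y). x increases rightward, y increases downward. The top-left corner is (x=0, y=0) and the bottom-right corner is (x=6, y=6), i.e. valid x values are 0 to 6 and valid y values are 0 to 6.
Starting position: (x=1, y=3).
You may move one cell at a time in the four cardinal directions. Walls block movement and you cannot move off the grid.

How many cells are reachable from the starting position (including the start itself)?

Answer: Reachable cells: 49

Derivation:
BFS flood-fill from (x=1, y=3):
  Distance 0: (x=1, y=3)
  Distance 1: (x=1, y=2), (x=0, y=3), (x=2, y=3), (x=1, y=4)
  Distance 2: (x=1, y=1), (x=0, y=2), (x=2, y=2), (x=3, y=3), (x=0, y=4), (x=2, y=4), (x=1, y=5)
  Distance 3: (x=1, y=0), (x=0, y=1), (x=2, y=1), (x=3, y=2), (x=4, y=3), (x=3, y=4), (x=0, y=5), (x=2, y=5), (x=1, y=6)
  Distance 4: (x=0, y=0), (x=2, y=0), (x=3, y=1), (x=4, y=2), (x=5, y=3), (x=4, y=4), (x=3, y=5), (x=0, y=6), (x=2, y=6)
  Distance 5: (x=3, y=0), (x=4, y=1), (x=5, y=2), (x=6, y=3), (x=5, y=4), (x=4, y=5), (x=3, y=6)
  Distance 6: (x=4, y=0), (x=5, y=1), (x=6, y=2), (x=6, y=4), (x=5, y=5), (x=4, y=6)
  Distance 7: (x=5, y=0), (x=6, y=1), (x=6, y=5), (x=5, y=6)
  Distance 8: (x=6, y=0), (x=6, y=6)
Total reachable: 49 (grid has 49 open cells total)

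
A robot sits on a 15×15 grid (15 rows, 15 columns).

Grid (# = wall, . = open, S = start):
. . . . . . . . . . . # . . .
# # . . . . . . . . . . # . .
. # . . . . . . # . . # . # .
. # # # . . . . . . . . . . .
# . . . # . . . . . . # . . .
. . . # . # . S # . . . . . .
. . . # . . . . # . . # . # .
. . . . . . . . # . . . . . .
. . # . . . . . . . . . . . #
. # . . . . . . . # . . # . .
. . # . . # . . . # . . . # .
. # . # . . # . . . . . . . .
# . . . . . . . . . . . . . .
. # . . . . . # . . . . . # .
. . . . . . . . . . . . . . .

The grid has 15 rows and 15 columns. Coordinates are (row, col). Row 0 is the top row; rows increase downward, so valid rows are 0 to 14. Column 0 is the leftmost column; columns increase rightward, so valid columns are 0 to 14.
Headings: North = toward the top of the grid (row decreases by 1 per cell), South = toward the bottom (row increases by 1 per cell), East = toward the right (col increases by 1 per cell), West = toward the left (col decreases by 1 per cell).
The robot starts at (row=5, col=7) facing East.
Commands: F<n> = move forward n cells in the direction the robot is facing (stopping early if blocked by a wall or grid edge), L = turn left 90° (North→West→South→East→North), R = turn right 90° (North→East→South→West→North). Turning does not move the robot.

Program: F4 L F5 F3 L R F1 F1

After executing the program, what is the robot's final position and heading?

Answer: Final position: (row=0, col=7), facing North

Derivation:
Start: (row=5, col=7), facing East
  F4: move forward 0/4 (blocked), now at (row=5, col=7)
  L: turn left, now facing North
  F5: move forward 5, now at (row=0, col=7)
  F3: move forward 0/3 (blocked), now at (row=0, col=7)
  L: turn left, now facing West
  R: turn right, now facing North
  F1: move forward 0/1 (blocked), now at (row=0, col=7)
  F1: move forward 0/1 (blocked), now at (row=0, col=7)
Final: (row=0, col=7), facing North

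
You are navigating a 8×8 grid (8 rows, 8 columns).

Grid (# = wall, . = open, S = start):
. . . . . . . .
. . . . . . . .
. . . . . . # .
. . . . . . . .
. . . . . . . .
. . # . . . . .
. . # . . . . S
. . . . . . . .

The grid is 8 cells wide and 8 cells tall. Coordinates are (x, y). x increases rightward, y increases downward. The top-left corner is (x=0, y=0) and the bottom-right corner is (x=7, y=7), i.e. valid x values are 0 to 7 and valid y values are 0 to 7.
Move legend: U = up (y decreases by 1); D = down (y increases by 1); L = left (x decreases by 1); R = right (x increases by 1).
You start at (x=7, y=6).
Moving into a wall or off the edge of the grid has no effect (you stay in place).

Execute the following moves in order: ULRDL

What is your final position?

Start: (x=7, y=6)
  U (up): (x=7, y=6) -> (x=7, y=5)
  L (left): (x=7, y=5) -> (x=6, y=5)
  R (right): (x=6, y=5) -> (x=7, y=5)
  D (down): (x=7, y=5) -> (x=7, y=6)
  L (left): (x=7, y=6) -> (x=6, y=6)
Final: (x=6, y=6)

Answer: Final position: (x=6, y=6)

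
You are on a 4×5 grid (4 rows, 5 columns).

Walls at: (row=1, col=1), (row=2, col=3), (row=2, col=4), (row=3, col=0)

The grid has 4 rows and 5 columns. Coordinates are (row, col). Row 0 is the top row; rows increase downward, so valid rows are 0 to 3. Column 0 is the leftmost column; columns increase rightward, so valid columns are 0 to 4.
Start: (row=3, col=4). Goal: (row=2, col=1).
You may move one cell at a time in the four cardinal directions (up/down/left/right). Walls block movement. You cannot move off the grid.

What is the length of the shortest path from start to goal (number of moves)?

Answer: Shortest path length: 4

Derivation:
BFS from (row=3, col=4) until reaching (row=2, col=1):
  Distance 0: (row=3, col=4)
  Distance 1: (row=3, col=3)
  Distance 2: (row=3, col=2)
  Distance 3: (row=2, col=2), (row=3, col=1)
  Distance 4: (row=1, col=2), (row=2, col=1)  <- goal reached here
One shortest path (4 moves): (row=3, col=4) -> (row=3, col=3) -> (row=3, col=2) -> (row=3, col=1) -> (row=2, col=1)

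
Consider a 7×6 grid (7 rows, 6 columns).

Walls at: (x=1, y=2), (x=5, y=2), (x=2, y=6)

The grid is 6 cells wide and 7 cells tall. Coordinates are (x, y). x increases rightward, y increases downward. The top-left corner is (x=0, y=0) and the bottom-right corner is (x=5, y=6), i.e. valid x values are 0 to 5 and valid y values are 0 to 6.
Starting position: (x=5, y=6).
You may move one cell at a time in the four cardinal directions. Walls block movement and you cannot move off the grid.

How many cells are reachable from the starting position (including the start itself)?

Answer: Reachable cells: 39

Derivation:
BFS flood-fill from (x=5, y=6):
  Distance 0: (x=5, y=6)
  Distance 1: (x=5, y=5), (x=4, y=6)
  Distance 2: (x=5, y=4), (x=4, y=5), (x=3, y=6)
  Distance 3: (x=5, y=3), (x=4, y=4), (x=3, y=5)
  Distance 4: (x=4, y=3), (x=3, y=4), (x=2, y=5)
  Distance 5: (x=4, y=2), (x=3, y=3), (x=2, y=4), (x=1, y=5)
  Distance 6: (x=4, y=1), (x=3, y=2), (x=2, y=3), (x=1, y=4), (x=0, y=5), (x=1, y=6)
  Distance 7: (x=4, y=0), (x=3, y=1), (x=5, y=1), (x=2, y=2), (x=1, y=3), (x=0, y=4), (x=0, y=6)
  Distance 8: (x=3, y=0), (x=5, y=0), (x=2, y=1), (x=0, y=3)
  Distance 9: (x=2, y=0), (x=1, y=1), (x=0, y=2)
  Distance 10: (x=1, y=0), (x=0, y=1)
  Distance 11: (x=0, y=0)
Total reachable: 39 (grid has 39 open cells total)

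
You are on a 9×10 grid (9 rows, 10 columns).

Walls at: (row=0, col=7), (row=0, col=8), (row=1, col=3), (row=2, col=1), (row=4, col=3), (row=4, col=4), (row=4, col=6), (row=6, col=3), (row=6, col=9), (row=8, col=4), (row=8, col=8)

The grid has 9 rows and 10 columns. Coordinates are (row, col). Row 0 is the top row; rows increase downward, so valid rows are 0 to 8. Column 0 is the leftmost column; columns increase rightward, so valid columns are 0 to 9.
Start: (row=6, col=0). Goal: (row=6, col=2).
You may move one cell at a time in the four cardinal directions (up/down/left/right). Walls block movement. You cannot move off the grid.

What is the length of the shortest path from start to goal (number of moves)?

BFS from (row=6, col=0) until reaching (row=6, col=2):
  Distance 0: (row=6, col=0)
  Distance 1: (row=5, col=0), (row=6, col=1), (row=7, col=0)
  Distance 2: (row=4, col=0), (row=5, col=1), (row=6, col=2), (row=7, col=1), (row=8, col=0)  <- goal reached here
One shortest path (2 moves): (row=6, col=0) -> (row=6, col=1) -> (row=6, col=2)

Answer: Shortest path length: 2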